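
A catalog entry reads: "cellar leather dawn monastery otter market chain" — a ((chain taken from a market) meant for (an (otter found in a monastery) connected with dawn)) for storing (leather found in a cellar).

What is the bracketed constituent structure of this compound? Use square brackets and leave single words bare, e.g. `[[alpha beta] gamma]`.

[[cellar leather] [[dawn [monastery otter]] [market chain]]]

Whole compound: head "chain" (specifically "dawn monastery otter market chain"), modifier "cellar leather".
Inside "cellar leather": head "leather", modifier "cellar".
Inside "dawn monastery otter market chain": head "chain" (specifically "market chain"), modifier "dawn monastery otter".
Inside "dawn monastery otter": head "otter" (specifically "monastery otter"), modifier "dawn".
Inside "monastery otter": head "otter", modifier "monastery".
Inside "market chain": head "chain", modifier "market".
Putting it together: [[cellar leather] [[dawn [monastery otter]] [market chain]]].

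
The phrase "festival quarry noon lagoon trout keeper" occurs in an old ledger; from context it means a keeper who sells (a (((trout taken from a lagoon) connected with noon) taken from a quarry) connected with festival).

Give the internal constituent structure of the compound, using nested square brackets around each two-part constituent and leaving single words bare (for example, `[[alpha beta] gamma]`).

[[festival [quarry [noon [lagoon trout]]]] keeper]

At the top level: head "keeper"; modifier "festival quarry noon lagoon trout".
Within "festival quarry noon lagoon trout", the head is "trout" (specifically "quarry noon lagoon trout") and the modifier is "festival".
Within "quarry noon lagoon trout", the head is "trout" (specifically "noon lagoon trout") and the modifier is "quarry".
Within "noon lagoon trout", the head is "trout" (specifically "lagoon trout") and the modifier is "noon".
Within "lagoon trout", the head is "trout" and the modifier is "lagoon".
So the structure is [[festival [quarry [noon [lagoon trout]]]] keeper].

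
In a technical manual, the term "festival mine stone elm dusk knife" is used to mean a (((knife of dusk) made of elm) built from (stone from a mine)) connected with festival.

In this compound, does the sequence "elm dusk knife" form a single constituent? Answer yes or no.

yes

The paraphrase groups the words so that "elm dusk knife" is one unit: it corresponds to a single parenthesized sub-phrase.
The full structure is [festival [[mine stone] [elm [dusk knife]]]], in which [elm dusk knife] is a constituent.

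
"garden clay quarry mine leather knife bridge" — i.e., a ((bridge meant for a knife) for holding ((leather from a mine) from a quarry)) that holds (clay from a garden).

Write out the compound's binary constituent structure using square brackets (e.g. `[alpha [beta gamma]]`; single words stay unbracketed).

[[garden clay] [[quarry [mine leather]] [knife bridge]]]

The outermost head in the paraphrase is "bridge" (specifically "quarry mine leather knife bridge"), modified by "garden clay".
Within "garden clay", the head is "clay" and the modifier is "garden".
Within "quarry mine leather knife bridge", the head is "bridge" (specifically "knife bridge") and the modifier is "quarry mine leather".
Within "quarry mine leather", the head is "leather" (specifically "mine leather") and the modifier is "quarry".
Within "mine leather", the head is "leather" and the modifier is "mine".
Within "knife bridge", the head is "bridge" and the modifier is "knife".
Assembled: [[garden clay] [[quarry [mine leather]] [knife bridge]]].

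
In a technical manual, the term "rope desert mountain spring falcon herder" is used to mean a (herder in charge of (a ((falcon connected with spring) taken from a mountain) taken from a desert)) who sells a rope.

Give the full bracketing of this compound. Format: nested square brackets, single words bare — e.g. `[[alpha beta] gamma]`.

Overall it is a kind of herder (specifically "desert mountain spring falcon herder"); the modifier is "rope".
Inside "desert mountain spring falcon herder": head "herder", modifier "desert mountain spring falcon".
Inside "desert mountain spring falcon": head "falcon" (specifically "mountain spring falcon"), modifier "desert".
Inside "mountain spring falcon": head "falcon" (specifically "spring falcon"), modifier "mountain".
Inside "spring falcon": head "falcon", modifier "spring".
Putting it together: [rope [[desert [mountain [spring falcon]]] herder]].

[rope [[desert [mountain [spring falcon]]] herder]]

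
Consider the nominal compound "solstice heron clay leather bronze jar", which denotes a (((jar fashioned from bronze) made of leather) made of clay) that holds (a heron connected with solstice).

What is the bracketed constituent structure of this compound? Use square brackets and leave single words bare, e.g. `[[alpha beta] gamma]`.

[[solstice heron] [clay [leather [bronze jar]]]]

At the top level: head "jar" (specifically "clay leather bronze jar"); modifier "solstice heron".
Within "solstice heron", the head is "heron" and the modifier is "solstice".
Within "clay leather bronze jar", the head is "jar" (specifically "leather bronze jar") and the modifier is "clay".
Within "leather bronze jar", the head is "jar" (specifically "bronze jar") and the modifier is "leather".
Within "bronze jar", the head is "jar" and the modifier is "bronze".
Assembled: [[solstice heron] [clay [leather [bronze jar]]]].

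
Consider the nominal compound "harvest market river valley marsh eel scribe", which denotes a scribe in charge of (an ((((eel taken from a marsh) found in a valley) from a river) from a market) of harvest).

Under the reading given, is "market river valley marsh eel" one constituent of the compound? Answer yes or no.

yes

The paraphrase groups the words so that "market river valley marsh eel" is one unit: it corresponds to a single parenthesized sub-phrase.
The full structure is [[harvest [market [river [valley [marsh eel]]]]] scribe], in which [market river valley marsh eel] is a constituent.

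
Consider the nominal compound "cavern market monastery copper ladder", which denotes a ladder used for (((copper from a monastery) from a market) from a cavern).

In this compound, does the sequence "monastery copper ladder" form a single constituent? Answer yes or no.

no

The top-level split is [cavern market monastery copper] [ladder]; the full structure is [[cavern [market [monastery copper]]] ladder].
"monastery copper ladder" straddles a constituent boundary, so it is not a single unit.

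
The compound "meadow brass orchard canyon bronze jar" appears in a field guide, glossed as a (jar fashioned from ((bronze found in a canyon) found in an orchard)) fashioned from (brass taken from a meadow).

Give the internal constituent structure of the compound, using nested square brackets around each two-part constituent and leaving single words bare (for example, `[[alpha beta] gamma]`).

[[meadow brass] [[orchard [canyon bronze]] jar]]

At the top level: head "jar" (specifically "orchard canyon bronze jar"); modifier "meadow brass".
Within "meadow brass", the head is "brass" and the modifier is "meadow".
Within "orchard canyon bronze jar", the head is "jar" and the modifier is "orchard canyon bronze".
Within "orchard canyon bronze", the head is "bronze" (specifically "canyon bronze") and the modifier is "orchard".
Within "canyon bronze", the head is "bronze" and the modifier is "canyon".
Putting it together: [[meadow brass] [[orchard [canyon bronze]] jar]].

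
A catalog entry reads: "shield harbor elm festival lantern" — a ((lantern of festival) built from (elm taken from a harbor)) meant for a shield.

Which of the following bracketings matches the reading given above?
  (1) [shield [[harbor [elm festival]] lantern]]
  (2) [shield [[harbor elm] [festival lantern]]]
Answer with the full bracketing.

[shield [[harbor elm] [festival lantern]]]

The paraphrase's head is the "lantern" part ("harbor elm festival lantern"); its modifier is "shield".
That top-level split, carried through the inner groups, gives [shield [[harbor elm] [festival lantern]]].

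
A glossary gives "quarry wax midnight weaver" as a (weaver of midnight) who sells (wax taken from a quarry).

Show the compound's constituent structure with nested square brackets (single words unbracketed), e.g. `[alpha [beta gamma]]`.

[[quarry wax] [midnight weaver]]

At the top level: head "weaver" (specifically "midnight weaver"); modifier "quarry wax".
Inside "quarry wax": head "wax", modifier "quarry".
Inside "midnight weaver": head "weaver", modifier "midnight".
So the structure is [[quarry wax] [midnight weaver]].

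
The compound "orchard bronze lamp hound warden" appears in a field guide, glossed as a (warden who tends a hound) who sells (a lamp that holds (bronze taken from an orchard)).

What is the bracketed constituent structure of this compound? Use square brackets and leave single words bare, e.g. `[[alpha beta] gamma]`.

Whole compound: head "warden" (specifically "hound warden"), modifier "orchard bronze lamp".
Within "orchard bronze lamp", the head is "lamp" and the modifier is "orchard bronze".
Within "orchard bronze", the head is "bronze" and the modifier is "orchard".
Within "hound warden", the head is "warden" and the modifier is "hound".
So the structure is [[[orchard bronze] lamp] [hound warden]].

[[[orchard bronze] lamp] [hound warden]]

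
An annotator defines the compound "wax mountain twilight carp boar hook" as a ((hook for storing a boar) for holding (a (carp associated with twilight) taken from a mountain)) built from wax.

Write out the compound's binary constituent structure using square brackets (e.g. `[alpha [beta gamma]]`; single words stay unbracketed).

[wax [[mountain [twilight carp]] [boar hook]]]

Overall it is a kind of hook (specifically "mountain twilight carp boar hook"); the modifier is "wax".
Within "mountain twilight carp boar hook", the head is "hook" (specifically "boar hook") and the modifier is "mountain twilight carp".
Within "mountain twilight carp", the head is "carp" (specifically "twilight carp") and the modifier is "mountain".
Within "twilight carp", the head is "carp" and the modifier is "twilight".
Within "boar hook", the head is "hook" and the modifier is "boar".
Putting it together: [wax [[mountain [twilight carp]] [boar hook]]].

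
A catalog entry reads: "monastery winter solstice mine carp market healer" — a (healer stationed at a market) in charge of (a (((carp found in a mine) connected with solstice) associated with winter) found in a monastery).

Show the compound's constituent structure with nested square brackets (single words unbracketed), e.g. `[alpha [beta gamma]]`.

[[monastery [winter [solstice [mine carp]]]] [market healer]]

The outermost head in the paraphrase is "healer" (specifically "market healer"), modified by "monastery winter solstice mine carp".
Inside "monastery winter solstice mine carp": head "carp" (specifically "winter solstice mine carp"), modifier "monastery".
Inside "winter solstice mine carp": head "carp" (specifically "solstice mine carp"), modifier "winter".
Inside "solstice mine carp": head "carp" (specifically "mine carp"), modifier "solstice".
Inside "mine carp": head "carp", modifier "mine".
Inside "market healer": head "healer", modifier "market".
Putting it together: [[monastery [winter [solstice [mine carp]]]] [market healer]].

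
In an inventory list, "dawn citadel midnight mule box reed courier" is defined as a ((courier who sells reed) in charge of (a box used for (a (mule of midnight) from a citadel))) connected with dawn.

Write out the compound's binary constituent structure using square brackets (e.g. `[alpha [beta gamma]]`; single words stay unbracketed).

[dawn [[[citadel [midnight mule]] box] [reed courier]]]

The outermost head in the paraphrase is "courier" (specifically "citadel midnight mule box reed courier"), modified by "dawn".
"citadel midnight mule box reed courier" → head "courier" (specifically "reed courier"), modifier "citadel midnight mule box".
"citadel midnight mule box" → head "box", modifier "citadel midnight mule".
"citadel midnight mule" → head "mule" (specifically "midnight mule"), modifier "citadel".
"midnight mule" → head "mule", modifier "midnight".
"reed courier" → head "courier", modifier "reed".
Putting it together: [dawn [[[citadel [midnight mule]] box] [reed courier]]].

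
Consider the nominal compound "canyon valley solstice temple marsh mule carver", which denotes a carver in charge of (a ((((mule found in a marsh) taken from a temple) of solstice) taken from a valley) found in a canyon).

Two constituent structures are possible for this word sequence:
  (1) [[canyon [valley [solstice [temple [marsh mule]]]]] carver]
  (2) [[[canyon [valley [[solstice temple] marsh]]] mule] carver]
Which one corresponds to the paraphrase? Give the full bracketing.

The paraphrase's head is the "carver" part ("carver"); its modifier is "canyon valley solstice temple marsh mule".
That top-level split, carried through the inner groups, gives [[canyon [valley [solstice [temple [marsh mule]]]]] carver].

[[canyon [valley [solstice [temple [marsh mule]]]]] carver]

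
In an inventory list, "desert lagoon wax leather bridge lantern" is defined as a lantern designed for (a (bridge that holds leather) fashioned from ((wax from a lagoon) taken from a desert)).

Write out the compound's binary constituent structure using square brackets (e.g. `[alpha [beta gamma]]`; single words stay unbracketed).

[[[desert [lagoon wax]] [leather bridge]] lantern]

The outermost head in the paraphrase is "lantern", modified by "desert lagoon wax leather bridge".
Inside "desert lagoon wax leather bridge": head "bridge" (specifically "leather bridge"), modifier "desert lagoon wax".
Inside "desert lagoon wax": head "wax" (specifically "lagoon wax"), modifier "desert".
Inside "lagoon wax": head "wax", modifier "lagoon".
Inside "leather bridge": head "bridge", modifier "leather".
So the structure is [[[desert [lagoon wax]] [leather bridge]] lantern].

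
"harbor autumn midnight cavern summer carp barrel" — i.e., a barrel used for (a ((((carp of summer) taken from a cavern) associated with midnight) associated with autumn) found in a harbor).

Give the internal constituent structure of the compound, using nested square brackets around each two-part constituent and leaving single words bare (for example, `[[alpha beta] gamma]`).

At the top level: head "barrel"; modifier "harbor autumn midnight cavern summer carp".
"harbor autumn midnight cavern summer carp" → head "carp" (specifically "autumn midnight cavern summer carp"), modifier "harbor".
"autumn midnight cavern summer carp" → head "carp" (specifically "midnight cavern summer carp"), modifier "autumn".
"midnight cavern summer carp" → head "carp" (specifically "cavern summer carp"), modifier "midnight".
"cavern summer carp" → head "carp" (specifically "summer carp"), modifier "cavern".
"summer carp" → head "carp", modifier "summer".
So the structure is [[harbor [autumn [midnight [cavern [summer carp]]]]] barrel].

[[harbor [autumn [midnight [cavern [summer carp]]]]] barrel]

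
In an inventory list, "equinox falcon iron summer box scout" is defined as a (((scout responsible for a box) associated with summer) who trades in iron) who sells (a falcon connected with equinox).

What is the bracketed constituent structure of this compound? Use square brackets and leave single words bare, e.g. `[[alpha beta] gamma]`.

Whole compound: head "scout" (specifically "iron summer box scout"), modifier "equinox falcon".
"equinox falcon" → head "falcon", modifier "equinox".
"iron summer box scout" → head "scout" (specifically "summer box scout"), modifier "iron".
"summer box scout" → head "scout" (specifically "box scout"), modifier "summer".
"box scout" → head "scout", modifier "box".
Assembled: [[equinox falcon] [iron [summer [box scout]]]].

[[equinox falcon] [iron [summer [box scout]]]]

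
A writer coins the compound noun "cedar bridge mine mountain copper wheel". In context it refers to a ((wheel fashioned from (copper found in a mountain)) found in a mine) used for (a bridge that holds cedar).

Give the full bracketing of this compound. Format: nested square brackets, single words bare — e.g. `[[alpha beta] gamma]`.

At the top level: head "wheel" (specifically "mine mountain copper wheel"); modifier "cedar bridge".
Within "cedar bridge", the head is "bridge" and the modifier is "cedar".
Within "mine mountain copper wheel", the head is "wheel" (specifically "mountain copper wheel") and the modifier is "mine".
Within "mountain copper wheel", the head is "wheel" and the modifier is "mountain copper".
Within "mountain copper", the head is "copper" and the modifier is "mountain".
So the structure is [[cedar bridge] [mine [[mountain copper] wheel]]].

[[cedar bridge] [mine [[mountain copper] wheel]]]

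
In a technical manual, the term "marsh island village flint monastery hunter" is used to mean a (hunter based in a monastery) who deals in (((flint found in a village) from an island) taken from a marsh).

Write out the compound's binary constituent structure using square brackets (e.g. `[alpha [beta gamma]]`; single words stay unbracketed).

[[marsh [island [village flint]]] [monastery hunter]]

The outermost head in the paraphrase is "hunter" (specifically "monastery hunter"), modified by "marsh island village flint".
"marsh island village flint" → head "flint" (specifically "island village flint"), modifier "marsh".
"island village flint" → head "flint" (specifically "village flint"), modifier "island".
"village flint" → head "flint", modifier "village".
"monastery hunter" → head "hunter", modifier "monastery".
Assembled: [[marsh [island [village flint]]] [monastery hunter]].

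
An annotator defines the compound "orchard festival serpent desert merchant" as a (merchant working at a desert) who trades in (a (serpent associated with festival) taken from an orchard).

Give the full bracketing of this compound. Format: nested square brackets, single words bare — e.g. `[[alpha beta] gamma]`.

[[orchard [festival serpent]] [desert merchant]]

Whole compound: head "merchant" (specifically "desert merchant"), modifier "orchard festival serpent".
Within "orchard festival serpent", the head is "serpent" (specifically "festival serpent") and the modifier is "orchard".
Within "festival serpent", the head is "serpent" and the modifier is "festival".
Within "desert merchant", the head is "merchant" and the modifier is "desert".
So the structure is [[orchard [festival serpent]] [desert merchant]].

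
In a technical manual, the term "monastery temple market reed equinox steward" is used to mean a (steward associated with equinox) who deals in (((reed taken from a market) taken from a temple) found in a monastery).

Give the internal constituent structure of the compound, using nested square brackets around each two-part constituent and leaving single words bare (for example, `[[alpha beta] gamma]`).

[[monastery [temple [market reed]]] [equinox steward]]

At the top level: head "steward" (specifically "equinox steward"); modifier "monastery temple market reed".
Within "monastery temple market reed", the head is "reed" (specifically "temple market reed") and the modifier is "monastery".
Within "temple market reed", the head is "reed" (specifically "market reed") and the modifier is "temple".
Within "market reed", the head is "reed" and the modifier is "market".
Within "equinox steward", the head is "steward" and the modifier is "equinox".
Assembled: [[monastery [temple [market reed]]] [equinox steward]].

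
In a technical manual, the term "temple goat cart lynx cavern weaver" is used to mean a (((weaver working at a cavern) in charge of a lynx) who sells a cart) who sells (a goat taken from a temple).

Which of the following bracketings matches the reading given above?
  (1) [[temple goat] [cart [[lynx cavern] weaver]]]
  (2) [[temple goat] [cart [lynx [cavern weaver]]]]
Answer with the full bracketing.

[[temple goat] [cart [lynx [cavern weaver]]]]

The paraphrase's head is the "weaver" part ("cart lynx cavern weaver"); its modifier is "temple goat".
That top-level split, carried through the inner groups, gives [[temple goat] [cart [lynx [cavern weaver]]]].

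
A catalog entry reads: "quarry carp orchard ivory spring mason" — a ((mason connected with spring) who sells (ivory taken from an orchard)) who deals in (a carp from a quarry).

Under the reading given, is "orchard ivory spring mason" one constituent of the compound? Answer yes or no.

yes

The paraphrase groups the words so that "orchard ivory spring mason" is one unit: it corresponds to a single parenthesized sub-phrase.
The full structure is [[quarry carp] [[orchard ivory] [spring mason]]], in which [orchard ivory spring mason] is a constituent.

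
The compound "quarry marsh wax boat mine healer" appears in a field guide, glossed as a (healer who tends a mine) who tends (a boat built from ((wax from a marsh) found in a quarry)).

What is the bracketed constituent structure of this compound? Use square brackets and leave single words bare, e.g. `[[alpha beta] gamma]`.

[[[quarry [marsh wax]] boat] [mine healer]]

At the top level: head "healer" (specifically "mine healer"); modifier "quarry marsh wax boat".
Within "quarry marsh wax boat", the head is "boat" and the modifier is "quarry marsh wax".
Within "quarry marsh wax", the head is "wax" (specifically "marsh wax") and the modifier is "quarry".
Within "marsh wax", the head is "wax" and the modifier is "marsh".
Within "mine healer", the head is "healer" and the modifier is "mine".
Assembled: [[[quarry [marsh wax]] boat] [mine healer]].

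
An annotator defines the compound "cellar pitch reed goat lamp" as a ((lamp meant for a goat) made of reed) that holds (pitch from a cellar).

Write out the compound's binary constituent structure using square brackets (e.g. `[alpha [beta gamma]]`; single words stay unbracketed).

Overall it is a kind of lamp (specifically "reed goat lamp"); the modifier is "cellar pitch".
Within "cellar pitch", the head is "pitch" and the modifier is "cellar".
Within "reed goat lamp", the head is "lamp" (specifically "goat lamp") and the modifier is "reed".
Within "goat lamp", the head is "lamp" and the modifier is "goat".
Putting it together: [[cellar pitch] [reed [goat lamp]]].

[[cellar pitch] [reed [goat lamp]]]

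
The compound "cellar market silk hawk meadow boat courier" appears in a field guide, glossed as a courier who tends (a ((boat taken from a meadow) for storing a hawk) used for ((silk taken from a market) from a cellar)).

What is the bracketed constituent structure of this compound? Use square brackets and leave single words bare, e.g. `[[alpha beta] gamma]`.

[[[cellar [market silk]] [hawk [meadow boat]]] courier]

Overall it is a kind of courier; the modifier is "cellar market silk hawk meadow boat".
Within "cellar market silk hawk meadow boat", the head is "boat" (specifically "hawk meadow boat") and the modifier is "cellar market silk".
Within "cellar market silk", the head is "silk" (specifically "market silk") and the modifier is "cellar".
Within "market silk", the head is "silk" and the modifier is "market".
Within "hawk meadow boat", the head is "boat" (specifically "meadow boat") and the modifier is "hawk".
Within "meadow boat", the head is "boat" and the modifier is "meadow".
So the structure is [[[cellar [market silk]] [hawk [meadow boat]]] courier].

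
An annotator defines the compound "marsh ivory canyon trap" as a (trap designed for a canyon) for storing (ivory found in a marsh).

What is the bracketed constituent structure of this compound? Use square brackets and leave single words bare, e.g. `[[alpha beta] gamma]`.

Overall it is a kind of trap (specifically "canyon trap"); the modifier is "marsh ivory".
Within "marsh ivory", the head is "ivory" and the modifier is "marsh".
Within "canyon trap", the head is "trap" and the modifier is "canyon".
So the structure is [[marsh ivory] [canyon trap]].

[[marsh ivory] [canyon trap]]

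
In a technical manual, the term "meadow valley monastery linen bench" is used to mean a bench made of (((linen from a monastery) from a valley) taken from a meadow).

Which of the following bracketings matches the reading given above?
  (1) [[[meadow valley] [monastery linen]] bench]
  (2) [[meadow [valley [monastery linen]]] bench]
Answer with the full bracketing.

The paraphrase's head is the "bench" part ("bench"); its modifier is "meadow valley monastery linen".
That top-level split, carried through the inner groups, gives [[meadow [valley [monastery linen]]] bench].

[[meadow [valley [monastery linen]]] bench]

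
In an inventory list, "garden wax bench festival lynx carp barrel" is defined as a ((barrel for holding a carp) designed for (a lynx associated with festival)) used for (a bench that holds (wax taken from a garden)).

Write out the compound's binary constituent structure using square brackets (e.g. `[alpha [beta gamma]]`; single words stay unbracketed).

[[[garden wax] bench] [[festival lynx] [carp barrel]]]

Whole compound: head "barrel" (specifically "festival lynx carp barrel"), modifier "garden wax bench".
Inside "garden wax bench": head "bench", modifier "garden wax".
Inside "garden wax": head "wax", modifier "garden".
Inside "festival lynx carp barrel": head "barrel" (specifically "carp barrel"), modifier "festival lynx".
Inside "festival lynx": head "lynx", modifier "festival".
Inside "carp barrel": head "barrel", modifier "carp".
Assembled: [[[garden wax] bench] [[festival lynx] [carp barrel]]].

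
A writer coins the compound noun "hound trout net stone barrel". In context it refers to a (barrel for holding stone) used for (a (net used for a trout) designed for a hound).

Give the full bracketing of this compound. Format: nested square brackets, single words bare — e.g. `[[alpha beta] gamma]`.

[[hound [trout net]] [stone barrel]]

At the top level: head "barrel" (specifically "stone barrel"); modifier "hound trout net".
Inside "hound trout net": head "net" (specifically "trout net"), modifier "hound".
Inside "trout net": head "net", modifier "trout".
Inside "stone barrel": head "barrel", modifier "stone".
Putting it together: [[hound [trout net]] [stone barrel]].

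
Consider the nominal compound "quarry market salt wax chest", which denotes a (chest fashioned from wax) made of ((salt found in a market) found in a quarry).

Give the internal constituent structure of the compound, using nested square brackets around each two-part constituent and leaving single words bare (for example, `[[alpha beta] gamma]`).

[[quarry [market salt]] [wax chest]]

At the top level: head "chest" (specifically "wax chest"); modifier "quarry market salt".
"quarry market salt" → head "salt" (specifically "market salt"), modifier "quarry".
"market salt" → head "salt", modifier "market".
"wax chest" → head "chest", modifier "wax".
Putting it together: [[quarry [market salt]] [wax chest]].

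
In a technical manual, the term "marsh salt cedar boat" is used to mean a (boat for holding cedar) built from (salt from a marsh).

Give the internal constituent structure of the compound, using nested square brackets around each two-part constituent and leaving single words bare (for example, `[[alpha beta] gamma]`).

Whole compound: head "boat" (specifically "cedar boat"), modifier "marsh salt".
Inside "marsh salt": head "salt", modifier "marsh".
Inside "cedar boat": head "boat", modifier "cedar".
Assembled: [[marsh salt] [cedar boat]].

[[marsh salt] [cedar boat]]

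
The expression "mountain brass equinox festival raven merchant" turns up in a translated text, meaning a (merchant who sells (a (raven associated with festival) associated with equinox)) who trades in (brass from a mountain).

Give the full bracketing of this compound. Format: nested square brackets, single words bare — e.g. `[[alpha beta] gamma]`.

Whole compound: head "merchant" (specifically "equinox festival raven merchant"), modifier "mountain brass".
"mountain brass" → head "brass", modifier "mountain".
"equinox festival raven merchant" → head "merchant", modifier "equinox festival raven".
"equinox festival raven" → head "raven" (specifically "festival raven"), modifier "equinox".
"festival raven" → head "raven", modifier "festival".
Assembled: [[mountain brass] [[equinox [festival raven]] merchant]].

[[mountain brass] [[equinox [festival raven]] merchant]]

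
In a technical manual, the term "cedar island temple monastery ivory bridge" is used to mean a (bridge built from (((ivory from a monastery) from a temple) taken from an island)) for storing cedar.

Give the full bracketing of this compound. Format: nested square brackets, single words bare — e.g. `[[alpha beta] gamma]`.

[cedar [[island [temple [monastery ivory]]] bridge]]

The outermost head in the paraphrase is "bridge" (specifically "island temple monastery ivory bridge"), modified by "cedar".
"island temple monastery ivory bridge" → head "bridge", modifier "island temple monastery ivory".
"island temple monastery ivory" → head "ivory" (specifically "temple monastery ivory"), modifier "island".
"temple monastery ivory" → head "ivory" (specifically "monastery ivory"), modifier "temple".
"monastery ivory" → head "ivory", modifier "monastery".
So the structure is [cedar [[island [temple [monastery ivory]]] bridge]].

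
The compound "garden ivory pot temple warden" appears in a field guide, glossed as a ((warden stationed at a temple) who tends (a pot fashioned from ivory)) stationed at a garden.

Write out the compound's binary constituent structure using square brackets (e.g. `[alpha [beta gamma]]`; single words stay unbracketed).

The outermost head in the paraphrase is "warden" (specifically "ivory pot temple warden"), modified by "garden".
"ivory pot temple warden" → head "warden" (specifically "temple warden"), modifier "ivory pot".
"ivory pot" → head "pot", modifier "ivory".
"temple warden" → head "warden", modifier "temple".
Putting it together: [garden [[ivory pot] [temple warden]]].

[garden [[ivory pot] [temple warden]]]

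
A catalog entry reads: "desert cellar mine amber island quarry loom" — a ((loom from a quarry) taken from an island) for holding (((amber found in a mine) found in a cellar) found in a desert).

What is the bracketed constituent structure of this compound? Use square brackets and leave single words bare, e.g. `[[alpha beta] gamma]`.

The outermost head in the paraphrase is "loom" (specifically "island quarry loom"), modified by "desert cellar mine amber".
"desert cellar mine amber" → head "amber" (specifically "cellar mine amber"), modifier "desert".
"cellar mine amber" → head "amber" (specifically "mine amber"), modifier "cellar".
"mine amber" → head "amber", modifier "mine".
"island quarry loom" → head "loom" (specifically "quarry loom"), modifier "island".
"quarry loom" → head "loom", modifier "quarry".
Assembled: [[desert [cellar [mine amber]]] [island [quarry loom]]].

[[desert [cellar [mine amber]]] [island [quarry loom]]]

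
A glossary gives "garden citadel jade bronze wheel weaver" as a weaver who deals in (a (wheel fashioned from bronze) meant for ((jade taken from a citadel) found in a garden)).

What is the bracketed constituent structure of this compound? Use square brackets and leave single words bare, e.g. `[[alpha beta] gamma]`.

The outermost head in the paraphrase is "weaver", modified by "garden citadel jade bronze wheel".
Inside "garden citadel jade bronze wheel": head "wheel" (specifically "bronze wheel"), modifier "garden citadel jade".
Inside "garden citadel jade": head "jade" (specifically "citadel jade"), modifier "garden".
Inside "citadel jade": head "jade", modifier "citadel".
Inside "bronze wheel": head "wheel", modifier "bronze".
Assembled: [[[garden [citadel jade]] [bronze wheel]] weaver].

[[[garden [citadel jade]] [bronze wheel]] weaver]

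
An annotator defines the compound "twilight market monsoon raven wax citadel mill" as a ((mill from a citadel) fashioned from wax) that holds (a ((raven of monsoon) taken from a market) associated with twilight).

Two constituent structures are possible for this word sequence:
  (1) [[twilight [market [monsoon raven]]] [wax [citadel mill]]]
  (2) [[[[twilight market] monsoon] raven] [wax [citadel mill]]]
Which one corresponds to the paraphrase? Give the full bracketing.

[[twilight [market [monsoon raven]]] [wax [citadel mill]]]

The paraphrase's head is the "mill" part ("wax citadel mill"); its modifier is "twilight market monsoon raven".
That top-level split, carried through the inner groups, gives [[twilight [market [monsoon raven]]] [wax [citadel mill]]].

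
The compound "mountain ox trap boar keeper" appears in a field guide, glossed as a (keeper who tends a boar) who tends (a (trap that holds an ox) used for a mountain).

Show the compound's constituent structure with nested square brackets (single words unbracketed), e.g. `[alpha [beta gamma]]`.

[[mountain [ox trap]] [boar keeper]]

At the top level: head "keeper" (specifically "boar keeper"); modifier "mountain ox trap".
Within "mountain ox trap", the head is "trap" (specifically "ox trap") and the modifier is "mountain".
Within "ox trap", the head is "trap" and the modifier is "ox".
Within "boar keeper", the head is "keeper" and the modifier is "boar".
So the structure is [[mountain [ox trap]] [boar keeper]].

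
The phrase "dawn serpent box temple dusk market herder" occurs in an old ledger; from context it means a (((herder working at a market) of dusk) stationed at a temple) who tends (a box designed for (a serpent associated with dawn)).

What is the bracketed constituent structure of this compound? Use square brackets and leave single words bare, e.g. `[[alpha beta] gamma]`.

[[[dawn serpent] box] [temple [dusk [market herder]]]]

At the top level: head "herder" (specifically "temple dusk market herder"); modifier "dawn serpent box".
"dawn serpent box" → head "box", modifier "dawn serpent".
"dawn serpent" → head "serpent", modifier "dawn".
"temple dusk market herder" → head "herder" (specifically "dusk market herder"), modifier "temple".
"dusk market herder" → head "herder" (specifically "market herder"), modifier "dusk".
"market herder" → head "herder", modifier "market".
Assembled: [[[dawn serpent] box] [temple [dusk [market herder]]]].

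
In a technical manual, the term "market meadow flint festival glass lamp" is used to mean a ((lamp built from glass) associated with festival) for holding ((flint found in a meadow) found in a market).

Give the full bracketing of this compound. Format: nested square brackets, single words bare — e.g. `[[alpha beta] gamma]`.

The outermost head in the paraphrase is "lamp" (specifically "festival glass lamp"), modified by "market meadow flint".
"market meadow flint" → head "flint" (specifically "meadow flint"), modifier "market".
"meadow flint" → head "flint", modifier "meadow".
"festival glass lamp" → head "lamp" (specifically "glass lamp"), modifier "festival".
"glass lamp" → head "lamp", modifier "glass".
Assembled: [[market [meadow flint]] [festival [glass lamp]]].

[[market [meadow flint]] [festival [glass lamp]]]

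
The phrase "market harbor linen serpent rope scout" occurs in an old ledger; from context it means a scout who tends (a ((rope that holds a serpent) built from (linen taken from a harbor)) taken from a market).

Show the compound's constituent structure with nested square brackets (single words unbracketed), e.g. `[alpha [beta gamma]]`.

At the top level: head "scout"; modifier "market harbor linen serpent rope".
Inside "market harbor linen serpent rope": head "rope" (specifically "harbor linen serpent rope"), modifier "market".
Inside "harbor linen serpent rope": head "rope" (specifically "serpent rope"), modifier "harbor linen".
Inside "harbor linen": head "linen", modifier "harbor".
Inside "serpent rope": head "rope", modifier "serpent".
So the structure is [[market [[harbor linen] [serpent rope]]] scout].

[[market [[harbor linen] [serpent rope]]] scout]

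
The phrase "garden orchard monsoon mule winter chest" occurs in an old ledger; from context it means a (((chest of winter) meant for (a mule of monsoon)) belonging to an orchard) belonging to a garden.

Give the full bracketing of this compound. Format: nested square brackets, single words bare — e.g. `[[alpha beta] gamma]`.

[garden [orchard [[monsoon mule] [winter chest]]]]

Whole compound: head "chest" (specifically "orchard monsoon mule winter chest"), modifier "garden".
Inside "orchard monsoon mule winter chest": head "chest" (specifically "monsoon mule winter chest"), modifier "orchard".
Inside "monsoon mule winter chest": head "chest" (specifically "winter chest"), modifier "monsoon mule".
Inside "monsoon mule": head "mule", modifier "monsoon".
Inside "winter chest": head "chest", modifier "winter".
Putting it together: [garden [orchard [[monsoon mule] [winter chest]]]].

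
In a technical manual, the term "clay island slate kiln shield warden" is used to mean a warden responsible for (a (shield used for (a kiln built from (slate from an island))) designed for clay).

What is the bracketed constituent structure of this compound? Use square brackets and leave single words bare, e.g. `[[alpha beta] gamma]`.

At the top level: head "warden"; modifier "clay island slate kiln shield".
"clay island slate kiln shield" → head "shield" (specifically "island slate kiln shield"), modifier "clay".
"island slate kiln shield" → head "shield", modifier "island slate kiln".
"island slate kiln" → head "kiln", modifier "island slate".
"island slate" → head "slate", modifier "island".
So the structure is [[clay [[[island slate] kiln] shield]] warden].

[[clay [[[island slate] kiln] shield]] warden]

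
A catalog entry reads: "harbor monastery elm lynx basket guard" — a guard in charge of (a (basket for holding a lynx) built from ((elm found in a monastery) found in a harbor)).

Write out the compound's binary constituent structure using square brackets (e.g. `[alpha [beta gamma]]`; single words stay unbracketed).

Overall it is a kind of guard; the modifier is "harbor monastery elm lynx basket".
"harbor monastery elm lynx basket" → head "basket" (specifically "lynx basket"), modifier "harbor monastery elm".
"harbor monastery elm" → head "elm" (specifically "monastery elm"), modifier "harbor".
"monastery elm" → head "elm", modifier "monastery".
"lynx basket" → head "basket", modifier "lynx".
So the structure is [[[harbor [monastery elm]] [lynx basket]] guard].

[[[harbor [monastery elm]] [lynx basket]] guard]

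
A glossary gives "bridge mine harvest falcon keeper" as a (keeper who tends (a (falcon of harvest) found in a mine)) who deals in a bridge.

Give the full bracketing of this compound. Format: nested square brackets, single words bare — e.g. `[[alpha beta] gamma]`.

At the top level: head "keeper" (specifically "mine harvest falcon keeper"); modifier "bridge".
"mine harvest falcon keeper" → head "keeper", modifier "mine harvest falcon".
"mine harvest falcon" → head "falcon" (specifically "harvest falcon"), modifier "mine".
"harvest falcon" → head "falcon", modifier "harvest".
Putting it together: [bridge [[mine [harvest falcon]] keeper]].

[bridge [[mine [harvest falcon]] keeper]]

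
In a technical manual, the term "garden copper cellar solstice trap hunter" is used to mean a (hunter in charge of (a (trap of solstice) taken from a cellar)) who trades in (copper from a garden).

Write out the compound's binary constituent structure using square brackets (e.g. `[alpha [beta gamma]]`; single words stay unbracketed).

Whole compound: head "hunter" (specifically "cellar solstice trap hunter"), modifier "garden copper".
Within "garden copper", the head is "copper" and the modifier is "garden".
Within "cellar solstice trap hunter", the head is "hunter" and the modifier is "cellar solstice trap".
Within "cellar solstice trap", the head is "trap" (specifically "solstice trap") and the modifier is "cellar".
Within "solstice trap", the head is "trap" and the modifier is "solstice".
Putting it together: [[garden copper] [[cellar [solstice trap]] hunter]].

[[garden copper] [[cellar [solstice trap]] hunter]]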